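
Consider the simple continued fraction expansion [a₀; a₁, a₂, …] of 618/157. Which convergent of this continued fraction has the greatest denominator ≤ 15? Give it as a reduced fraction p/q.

a_0 = 3: 3/1  (≤ bound)
a_1 = 1: 4/1  (≤ bound)
a_2 = 14: 59/15  (≤ bound)
a_3 = 1: 63/16  (> 15, stop)

59/15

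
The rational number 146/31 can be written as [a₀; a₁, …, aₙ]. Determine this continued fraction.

Apply division with remainder until the remainder is 0:
146 = 4·31 + 22, so a_0 = 4
31 = 1·22 + 9, so a_1 = 1
22 = 2·9 + 4, so a_2 = 2
9 = 2·4 + 1, so a_3 = 2
4 = 4·1 + 0, so a_4 = 4

[4; 1, 2, 2, 4]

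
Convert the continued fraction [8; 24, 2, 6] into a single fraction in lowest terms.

Starting at the tail and folding back:
Start with 6.
2 + 1/(6/1) = 2 + 1/6 = 13/6
24 + 1/(13/6) = 24 + 6/13 = 318/13
8 + 1/(318/13) = 8 + 13/318 = 2557/318

2557/318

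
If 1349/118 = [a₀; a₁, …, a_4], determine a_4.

3

1349 ÷ 118 → quotient 11, remainder 51
118 ÷ 51 → quotient 2, remainder 16
51 ÷ 16 → quotient 3, remainder 3
16 ÷ 3 → quotient 5, remainder 1
3 ÷ 1 → quotient 3, remainder 0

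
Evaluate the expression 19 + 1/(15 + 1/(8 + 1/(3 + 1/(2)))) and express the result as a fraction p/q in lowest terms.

16721/877

a_0 = 19: 19/1
a_1 = 15: 286/15
a_2 = 8: 2307/121
a_3 = 3: 7207/378
a_4 = 2: 16721/877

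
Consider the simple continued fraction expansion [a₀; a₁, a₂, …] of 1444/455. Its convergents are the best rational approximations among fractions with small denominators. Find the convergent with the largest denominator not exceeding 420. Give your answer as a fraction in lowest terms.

List convergents until the denominator exceeds the bound:
a_0 = 3: 3/1  (≤ bound)
a_1 = 5: 16/5  (≤ bound)
a_2 = 1: 19/6  (≤ bound)
a_3 = 3: 73/23  (≤ bound)
a_4 = 6: 457/144  (≤ bound)
a_5 = 3: 1444/455  (> 420, stop)

457/144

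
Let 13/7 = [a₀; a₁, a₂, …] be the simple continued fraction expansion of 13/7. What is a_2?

6

Apply division with remainder until the remainder is 0:
⌊13/7⌋ = 1, remainder 6
⌊7/6⌋ = 1, remainder 1
⌊6/1⌋ = 6, remainder 0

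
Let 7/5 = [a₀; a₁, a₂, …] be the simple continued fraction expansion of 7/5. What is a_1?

7 ÷ 5 → quotient 1, remainder 2
5 ÷ 2 → quotient 2, remainder 1

2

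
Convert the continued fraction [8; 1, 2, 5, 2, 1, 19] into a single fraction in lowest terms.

a_0 = 8: 8/1
a_1 = 1: 9/1
a_2 = 2: 26/3
a_3 = 5: 139/16
a_4 = 2: 304/35
a_5 = 1: 443/51
a_6 = 19: 8721/1004

8721/1004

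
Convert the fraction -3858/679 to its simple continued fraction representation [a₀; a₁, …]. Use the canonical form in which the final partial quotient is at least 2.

-3858 = -6·679 + 216, so a_0 = -6
679 = 3·216 + 31, so a_1 = 3
216 = 6·31 + 30, so a_2 = 6
31 = 1·30 + 1, so a_3 = 1
30 = 30·1 + 0, so a_4 = 30

[-6; 3, 6, 1, 30]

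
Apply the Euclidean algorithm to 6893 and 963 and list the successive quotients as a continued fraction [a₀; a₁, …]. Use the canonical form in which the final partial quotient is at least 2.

[7; 6, 2, 1, 50]

6893 = 7·963 + 152, so a_0 = 7
963 = 6·152 + 51, so a_1 = 6
152 = 2·51 + 50, so a_2 = 2
51 = 1·50 + 1, so a_3 = 1
50 = 50·1 + 0, so a_4 = 50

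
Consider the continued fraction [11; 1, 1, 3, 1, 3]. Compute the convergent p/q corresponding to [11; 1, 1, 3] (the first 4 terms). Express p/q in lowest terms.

Work from the innermost term outward:
Start with 3.
1 + 1/(3/1) = 1 + 1/3 = 4/3
1 + 1/(4/3) = 1 + 3/4 = 7/4
11 + 1/(7/4) = 11 + 4/7 = 81/7

81/7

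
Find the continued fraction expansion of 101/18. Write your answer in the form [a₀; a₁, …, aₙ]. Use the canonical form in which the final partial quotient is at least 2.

101 ÷ 18 → quotient 5, remainder 11
18 ÷ 11 → quotient 1, remainder 7
11 ÷ 7 → quotient 1, remainder 4
7 ÷ 4 → quotient 1, remainder 3
4 ÷ 3 → quotient 1, remainder 1
3 ÷ 1 → quotient 3, remainder 0

[5; 1, 1, 1, 1, 3]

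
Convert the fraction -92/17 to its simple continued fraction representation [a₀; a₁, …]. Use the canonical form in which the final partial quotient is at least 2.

-92 = -6·17 + 10, so a_0 = -6
17 = 1·10 + 7, so a_1 = 1
10 = 1·7 + 3, so a_2 = 1
7 = 2·3 + 1, so a_3 = 2
3 = 3·1 + 0, so a_4 = 3

[-6; 1, 1, 2, 3]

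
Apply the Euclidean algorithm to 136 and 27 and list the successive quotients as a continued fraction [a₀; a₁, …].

[5; 27]

Run the Euclidean algorithm, recording each quotient:
⌊136/27⌋ = 5, remainder 1
⌊27/1⌋ = 27, remainder 0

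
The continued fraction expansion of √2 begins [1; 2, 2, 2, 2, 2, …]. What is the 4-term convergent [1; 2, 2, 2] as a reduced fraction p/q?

Use the convergent recurrence hₖ = aₖ·hₖ₋₁ + hₖ₋₂ (and likewise for the denominators kₖ):
a_0 = 1: 1/1
a_1 = 2: 3/2
a_2 = 2: 7/5
a_3 = 2: 17/12

17/12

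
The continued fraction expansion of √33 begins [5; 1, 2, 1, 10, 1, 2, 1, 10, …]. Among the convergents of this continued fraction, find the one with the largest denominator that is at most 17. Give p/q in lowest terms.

List convergents until the denominator exceeds the bound:
a_0 = 5: 5/1  (≤ bound)
a_1 = 1: 6/1  (≤ bound)
a_2 = 2: 17/3  (≤ bound)
a_3 = 1: 23/4  (≤ bound)
a_4 = 10: 247/43  (> 17, stop)

23/4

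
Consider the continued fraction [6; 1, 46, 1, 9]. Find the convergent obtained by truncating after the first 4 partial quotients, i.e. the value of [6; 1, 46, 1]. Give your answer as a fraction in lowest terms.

335/48

a_0 = 6: 6/1
a_1 = 1: 7/1
a_2 = 46: 328/47
a_3 = 1: 335/48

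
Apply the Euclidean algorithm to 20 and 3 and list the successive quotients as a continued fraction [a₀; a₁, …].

[6; 1, 2]

Run the Euclidean algorithm, recording each quotient:
⌊20/3⌋ = 6, remainder 2
⌊3/2⌋ = 1, remainder 1
⌊2/1⌋ = 2, remainder 0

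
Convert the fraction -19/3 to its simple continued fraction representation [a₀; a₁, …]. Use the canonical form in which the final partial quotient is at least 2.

[-7; 1, 2]

-19 = -7·3 + 2, so a_0 = -7
3 = 1·2 + 1, so a_1 = 1
2 = 2·1 + 0, so a_2 = 2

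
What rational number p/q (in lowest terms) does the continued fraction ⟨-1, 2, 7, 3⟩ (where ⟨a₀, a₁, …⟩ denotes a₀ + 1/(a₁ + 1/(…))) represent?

-25/47

Build up convergents one term at a time:
a_0 = -1: -1/1
a_1 = 2: -1/2
a_2 = 7: -8/15
a_3 = 3: -25/47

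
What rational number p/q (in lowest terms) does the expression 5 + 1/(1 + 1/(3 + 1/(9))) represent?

Work from the innermost term outward:
Start with 9.
3 + 1/(9/1) = 3 + 1/9 = 28/9
1 + 1/(28/9) = 1 + 9/28 = 37/28
5 + 1/(37/28) = 5 + 28/37 = 213/37

213/37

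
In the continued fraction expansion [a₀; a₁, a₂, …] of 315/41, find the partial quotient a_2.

⌊315/41⌋ = 7, remainder 28
⌊41/28⌋ = 1, remainder 13
⌊28/13⌋ = 2, remainder 2

2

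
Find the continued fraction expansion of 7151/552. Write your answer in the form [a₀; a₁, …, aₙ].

Apply division with remainder until the remainder is 0:
7151 = 12·552 + 527, so a_0 = 12
552 = 1·527 + 25, so a_1 = 1
527 = 21·25 + 2, so a_2 = 21
25 = 12·2 + 1, so a_3 = 12
2 = 2·1 + 0, so a_4 = 2

[12; 1, 21, 12, 2]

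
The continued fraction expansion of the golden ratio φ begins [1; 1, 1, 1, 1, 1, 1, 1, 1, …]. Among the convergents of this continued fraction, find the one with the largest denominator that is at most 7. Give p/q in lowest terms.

8/5

a_0 = 1: 1/1  (≤ bound)
a_1 = 1: 2/1  (≤ bound)
a_2 = 1: 3/2  (≤ bound)
a_3 = 1: 5/3  (≤ bound)
a_4 = 1: 8/5  (≤ bound)
a_5 = 1: 13/8  (> 7, stop)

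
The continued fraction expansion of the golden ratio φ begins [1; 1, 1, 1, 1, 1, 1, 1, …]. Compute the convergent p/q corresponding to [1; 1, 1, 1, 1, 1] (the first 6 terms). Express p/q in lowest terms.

13/8

a_0 = 1: 1/1
a_1 = 1: 2/1
a_2 = 1: 3/2
a_3 = 1: 5/3
a_4 = 1: 8/5
a_5 = 1: 13/8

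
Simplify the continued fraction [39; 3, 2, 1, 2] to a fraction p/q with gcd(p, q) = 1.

1061/27

Compute successive convergents:
a_0 = 39: 39/1
a_1 = 3: 118/3
a_2 = 2: 275/7
a_3 = 1: 393/10
a_4 = 2: 1061/27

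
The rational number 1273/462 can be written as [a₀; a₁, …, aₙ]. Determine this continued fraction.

Run the Euclidean algorithm, recording each quotient:
⌊1273/462⌋ = 2, remainder 349
⌊462/349⌋ = 1, remainder 113
⌊349/113⌋ = 3, remainder 10
⌊113/10⌋ = 11, remainder 3
⌊10/3⌋ = 3, remainder 1
⌊3/1⌋ = 3, remainder 0

[2; 1, 3, 11, 3, 3]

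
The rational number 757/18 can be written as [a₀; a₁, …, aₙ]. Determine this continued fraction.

Repeatedly divide and take the remainder:
757 = 42·18 + 1, so a_0 = 42
18 = 18·1 + 0, so a_1 = 18

[42; 18]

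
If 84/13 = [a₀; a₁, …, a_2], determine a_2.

84 = 6·13 + 6, so a_0 = 6
13 = 2·6 + 1, so a_1 = 2
6 = 6·1 + 0, so a_2 = 6

6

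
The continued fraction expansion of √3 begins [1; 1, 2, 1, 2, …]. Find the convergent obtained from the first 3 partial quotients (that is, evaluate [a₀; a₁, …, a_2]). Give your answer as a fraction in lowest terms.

5/3

Starting at the tail and folding back:
Start with 2.
1 + 1/(2/1) = 1 + 1/2 = 3/2
1 + 1/(3/2) = 1 + 2/3 = 5/3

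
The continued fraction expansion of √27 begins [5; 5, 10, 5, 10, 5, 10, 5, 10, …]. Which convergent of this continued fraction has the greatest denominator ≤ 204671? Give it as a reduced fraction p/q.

List convergents until the denominator exceeds the bound:
a_0 = 5: 5/1  (≤ bound)
a_1 = 5: 26/5  (≤ bound)
a_2 = 10: 265/51  (≤ bound)
a_3 = 5: 1351/260  (≤ bound)
a_4 = 10: 13775/2651  (≤ bound)
a_5 = 5: 70226/13515  (≤ bound)
a_6 = 10: 716035/137801  (≤ bound)
a_7 = 5: 3650401/702520  (> 204671, stop)

716035/137801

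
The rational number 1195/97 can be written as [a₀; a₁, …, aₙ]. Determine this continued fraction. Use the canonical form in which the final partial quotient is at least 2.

⌊1195/97⌋ = 12, remainder 31
⌊97/31⌋ = 3, remainder 4
⌊31/4⌋ = 7, remainder 3
⌊4/3⌋ = 1, remainder 1
⌊3/1⌋ = 3, remainder 0

[12; 3, 7, 1, 3]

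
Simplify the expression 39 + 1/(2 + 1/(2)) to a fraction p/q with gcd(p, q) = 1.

Start with 2.
2 + 1/(2/1) = 2 + 1/2 = 5/2
39 + 1/(5/2) = 39 + 2/5 = 197/5

197/5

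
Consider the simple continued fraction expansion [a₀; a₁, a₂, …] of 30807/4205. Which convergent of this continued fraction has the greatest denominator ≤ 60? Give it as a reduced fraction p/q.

337/46

a_0 = 7: 7/1  (≤ bound)
a_1 = 3: 22/3  (≤ bound)
a_2 = 15: 337/46  (≤ bound)
a_3 = 2: 696/95  (> 60, stop)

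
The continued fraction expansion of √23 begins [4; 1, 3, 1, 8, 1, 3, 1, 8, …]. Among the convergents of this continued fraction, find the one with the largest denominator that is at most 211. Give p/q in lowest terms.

916/191

a_0 = 4: 4/1  (≤ bound)
a_1 = 1: 5/1  (≤ bound)
a_2 = 3: 19/4  (≤ bound)
a_3 = 1: 24/5  (≤ bound)
a_4 = 8: 211/44  (≤ bound)
a_5 = 1: 235/49  (≤ bound)
a_6 = 3: 916/191  (≤ bound)
a_7 = 1: 1151/240  (> 211, stop)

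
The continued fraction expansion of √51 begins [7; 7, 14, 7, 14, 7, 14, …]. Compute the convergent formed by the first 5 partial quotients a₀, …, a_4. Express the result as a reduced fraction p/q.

Use the convergent recurrence hₖ = aₖ·hₖ₋₁ + hₖ₋₂ (and likewise for the denominators kₖ):
a_0 = 7: 7/1
a_1 = 7: 50/7
a_2 = 14: 707/99
a_3 = 7: 4999/700
a_4 = 14: 70693/9899

70693/9899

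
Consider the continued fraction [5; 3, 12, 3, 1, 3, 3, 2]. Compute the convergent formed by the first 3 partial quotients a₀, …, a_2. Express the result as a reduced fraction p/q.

Use the convergent recurrence hₖ = aₖ·hₖ₋₁ + hₖ₋₂ (and likewise for the denominators kₖ):
a_0 = 5: 5/1
a_1 = 3: 16/3
a_2 = 12: 197/37

197/37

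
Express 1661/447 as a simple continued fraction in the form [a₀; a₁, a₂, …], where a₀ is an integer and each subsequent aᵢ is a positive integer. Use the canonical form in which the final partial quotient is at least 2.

[3; 1, 2, 1, 1, 12, 5]

⌊1661/447⌋ = 3, remainder 320
⌊447/320⌋ = 1, remainder 127
⌊320/127⌋ = 2, remainder 66
⌊127/66⌋ = 1, remainder 61
⌊66/61⌋ = 1, remainder 5
⌊61/5⌋ = 12, remainder 1
⌊5/1⌋ = 5, remainder 0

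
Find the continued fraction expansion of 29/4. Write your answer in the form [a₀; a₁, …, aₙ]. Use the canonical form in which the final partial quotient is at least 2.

[7; 4]

Run the Euclidean algorithm, recording each quotient:
29 = 7·4 + 1, so a_0 = 7
4 = 4·1 + 0, so a_1 = 4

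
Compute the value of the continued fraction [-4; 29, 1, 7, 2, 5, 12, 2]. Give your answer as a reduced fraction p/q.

-279605/70491

Start with 2.
12 + 1/(2/1) = 12 + 1/2 = 25/2
5 + 1/(25/2) = 5 + 2/25 = 127/25
2 + 1/(127/25) = 2 + 25/127 = 279/127
7 + 1/(279/127) = 7 + 127/279 = 2080/279
1 + 1/(2080/279) = 1 + 279/2080 = 2359/2080
29 + 1/(2359/2080) = 29 + 2080/2359 = 70491/2359
-4 + 1/(70491/2359) = -4 + 2359/70491 = -279605/70491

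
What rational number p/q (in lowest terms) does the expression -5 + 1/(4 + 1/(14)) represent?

Build up convergents one term at a time:
a_0 = -5: -5/1
a_1 = 4: -19/4
a_2 = 14: -271/57

-271/57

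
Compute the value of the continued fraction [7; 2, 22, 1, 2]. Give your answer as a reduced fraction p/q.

Start with 2.
1 + 1/(2/1) = 1 + 1/2 = 3/2
22 + 1/(3/2) = 22 + 2/3 = 68/3
2 + 1/(68/3) = 2 + 3/68 = 139/68
7 + 1/(139/68) = 7 + 68/139 = 1041/139

1041/139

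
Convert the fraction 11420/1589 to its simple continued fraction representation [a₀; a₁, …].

⌊11420/1589⌋ = 7, remainder 297
⌊1589/297⌋ = 5, remainder 104
⌊297/104⌋ = 2, remainder 89
⌊104/89⌋ = 1, remainder 15
⌊89/15⌋ = 5, remainder 14
⌊15/14⌋ = 1, remainder 1
⌊14/1⌋ = 14, remainder 0

[7; 5, 2, 1, 5, 1, 14]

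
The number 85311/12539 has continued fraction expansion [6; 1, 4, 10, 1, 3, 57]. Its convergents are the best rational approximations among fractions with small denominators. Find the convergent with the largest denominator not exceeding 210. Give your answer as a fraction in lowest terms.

381/56

List convergents until the denominator exceeds the bound:
a_0 = 6: 6/1  (≤ bound)
a_1 = 1: 7/1  (≤ bound)
a_2 = 4: 34/5  (≤ bound)
a_3 = 10: 347/51  (≤ bound)
a_4 = 1: 381/56  (≤ bound)
a_5 = 3: 1490/219  (> 210, stop)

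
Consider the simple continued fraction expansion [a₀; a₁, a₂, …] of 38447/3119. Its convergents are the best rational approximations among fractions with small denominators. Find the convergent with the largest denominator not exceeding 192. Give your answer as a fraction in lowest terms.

1245/101

a_0 = 12: 12/1  (≤ bound)
a_1 = 3: 37/3  (≤ bound)
a_2 = 16: 604/49  (≤ bound)
a_3 = 2: 1245/101  (≤ bound)
a_4 = 3: 4339/352  (> 192, stop)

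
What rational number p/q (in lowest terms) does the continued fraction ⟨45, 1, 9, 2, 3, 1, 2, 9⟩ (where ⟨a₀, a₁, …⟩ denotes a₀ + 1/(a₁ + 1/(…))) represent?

112144/2443

Start with 9.
2 + 1/(9/1) = 2 + 1/9 = 19/9
1 + 1/(19/9) = 1 + 9/19 = 28/19
3 + 1/(28/19) = 3 + 19/28 = 103/28
2 + 1/(103/28) = 2 + 28/103 = 234/103
9 + 1/(234/103) = 9 + 103/234 = 2209/234
1 + 1/(2209/234) = 1 + 234/2209 = 2443/2209
45 + 1/(2443/2209) = 45 + 2209/2443 = 112144/2443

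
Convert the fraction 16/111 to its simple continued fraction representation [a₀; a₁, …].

16 ÷ 111 → quotient 0, remainder 16
111 ÷ 16 → quotient 6, remainder 15
16 ÷ 15 → quotient 1, remainder 1
15 ÷ 1 → quotient 15, remainder 0

[0; 6, 1, 15]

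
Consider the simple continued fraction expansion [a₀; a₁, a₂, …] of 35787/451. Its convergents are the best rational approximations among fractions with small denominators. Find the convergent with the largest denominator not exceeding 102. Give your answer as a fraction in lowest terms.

1587/20

a_0 = 79: 79/1  (≤ bound)
a_1 = 2: 159/2  (≤ bound)
a_2 = 1: 238/3  (≤ bound)
a_3 = 5: 1349/17  (≤ bound)
a_4 = 1: 1587/20  (≤ bound)
a_5 = 6: 10871/137  (> 102, stop)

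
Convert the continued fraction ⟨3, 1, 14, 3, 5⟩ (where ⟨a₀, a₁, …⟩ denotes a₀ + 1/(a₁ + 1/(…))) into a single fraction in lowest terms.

Build up convergents one term at a time:
a_0 = 3: 3/1
a_1 = 1: 4/1
a_2 = 14: 59/15
a_3 = 3: 181/46
a_4 = 5: 964/245

964/245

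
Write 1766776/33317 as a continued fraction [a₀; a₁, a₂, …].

[53; 34, 5, 1, 5, 5, 2, 2]

⌊1766776/33317⌋ = 53, remainder 975
⌊33317/975⌋ = 34, remainder 167
⌊975/167⌋ = 5, remainder 140
⌊167/140⌋ = 1, remainder 27
⌊140/27⌋ = 5, remainder 5
⌊27/5⌋ = 5, remainder 2
⌊5/2⌋ = 2, remainder 1
⌊2/1⌋ = 2, remainder 0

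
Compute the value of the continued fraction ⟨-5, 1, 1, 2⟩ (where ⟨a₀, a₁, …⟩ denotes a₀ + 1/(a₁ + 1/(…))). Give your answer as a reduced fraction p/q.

-22/5

Start with 2.
1 + 1/(2/1) = 1 + 1/2 = 3/2
1 + 1/(3/2) = 1 + 2/3 = 5/3
-5 + 1/(5/3) = -5 + 3/5 = -22/5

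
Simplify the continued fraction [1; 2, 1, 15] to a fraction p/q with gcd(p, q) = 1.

63/47

a_0 = 1: 1/1
a_1 = 2: 3/2
a_2 = 1: 4/3
a_3 = 15: 63/47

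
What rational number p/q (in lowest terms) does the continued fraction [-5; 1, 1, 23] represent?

-211/47

a_0 = -5: -5/1
a_1 = 1: -4/1
a_2 = 1: -9/2
a_3 = 23: -211/47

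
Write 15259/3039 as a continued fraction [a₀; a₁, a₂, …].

15259 ÷ 3039 → quotient 5, remainder 64
3039 ÷ 64 → quotient 47, remainder 31
64 ÷ 31 → quotient 2, remainder 2
31 ÷ 2 → quotient 15, remainder 1
2 ÷ 1 → quotient 2, remainder 0

[5; 47, 2, 15, 2]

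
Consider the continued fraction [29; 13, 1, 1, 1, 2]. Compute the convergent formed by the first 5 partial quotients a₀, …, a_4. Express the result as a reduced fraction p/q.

1192/41

Start with 1.
1 + 1/(1/1) = 1 + 1/1 = 2/1
1 + 1/(2/1) = 1 + 1/2 = 3/2
13 + 1/(3/2) = 13 + 2/3 = 41/3
29 + 1/(41/3) = 29 + 3/41 = 1192/41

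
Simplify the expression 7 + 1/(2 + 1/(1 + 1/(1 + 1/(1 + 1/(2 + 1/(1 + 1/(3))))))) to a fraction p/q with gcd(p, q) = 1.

Work from the innermost term outward:
Start with 3.
1 + 1/(3/1) = 1 + 1/3 = 4/3
2 + 1/(4/3) = 2 + 3/4 = 11/4
1 + 1/(11/4) = 1 + 4/11 = 15/11
1 + 1/(15/11) = 1 + 11/15 = 26/15
1 + 1/(26/15) = 1 + 15/26 = 41/26
2 + 1/(41/26) = 2 + 26/41 = 108/41
7 + 1/(108/41) = 7 + 41/108 = 797/108

797/108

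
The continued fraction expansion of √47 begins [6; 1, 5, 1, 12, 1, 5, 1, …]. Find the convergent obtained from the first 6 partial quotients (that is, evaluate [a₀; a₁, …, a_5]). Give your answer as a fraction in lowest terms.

Start with 1.
12 + 1/(1/1) = 12 + 1/1 = 13/1
1 + 1/(13/1) = 1 + 1/13 = 14/13
5 + 1/(14/13) = 5 + 13/14 = 83/14
1 + 1/(83/14) = 1 + 14/83 = 97/83
6 + 1/(97/83) = 6 + 83/97 = 665/97

665/97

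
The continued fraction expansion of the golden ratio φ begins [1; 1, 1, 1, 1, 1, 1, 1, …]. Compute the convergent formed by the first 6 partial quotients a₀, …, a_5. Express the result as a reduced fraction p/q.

Collapse the nested fraction from the inside out:
Start with 1.
1 + 1/(1/1) = 1 + 1/1 = 2/1
1 + 1/(2/1) = 1 + 1/2 = 3/2
1 + 1/(3/2) = 1 + 2/3 = 5/3
1 + 1/(5/3) = 1 + 3/5 = 8/5
1 + 1/(8/5) = 1 + 5/8 = 13/8

13/8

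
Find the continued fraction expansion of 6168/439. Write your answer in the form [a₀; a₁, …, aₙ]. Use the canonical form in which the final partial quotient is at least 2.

Run the Euclidean algorithm, recording each quotient:
6168 ÷ 439 → quotient 14, remainder 22
439 ÷ 22 → quotient 19, remainder 21
22 ÷ 21 → quotient 1, remainder 1
21 ÷ 1 → quotient 21, remainder 0

[14; 19, 1, 21]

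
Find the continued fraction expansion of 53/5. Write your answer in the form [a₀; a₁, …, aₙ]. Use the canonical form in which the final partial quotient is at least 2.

53 = 10·5 + 3, so a_0 = 10
5 = 1·3 + 2, so a_1 = 1
3 = 1·2 + 1, so a_2 = 1
2 = 2·1 + 0, so a_3 = 2

[10; 1, 1, 2]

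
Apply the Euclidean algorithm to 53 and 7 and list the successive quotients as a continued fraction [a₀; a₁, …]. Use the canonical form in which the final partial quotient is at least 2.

53 = 7·7 + 4, so a_0 = 7
7 = 1·4 + 3, so a_1 = 1
4 = 1·3 + 1, so a_2 = 1
3 = 3·1 + 0, so a_3 = 3

[7; 1, 1, 3]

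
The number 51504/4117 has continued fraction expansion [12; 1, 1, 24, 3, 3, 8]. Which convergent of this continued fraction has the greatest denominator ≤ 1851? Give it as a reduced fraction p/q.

List convergents until the denominator exceeds the bound:
a_0 = 12: 12/1  (≤ bound)
a_1 = 1: 13/1  (≤ bound)
a_2 = 1: 25/2  (≤ bound)
a_3 = 24: 613/49  (≤ bound)
a_4 = 3: 1864/149  (≤ bound)
a_5 = 3: 6205/496  (≤ bound)
a_6 = 8: 51504/4117  (> 1851, stop)

6205/496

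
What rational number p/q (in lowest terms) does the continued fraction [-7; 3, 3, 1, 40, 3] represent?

-10728/1603

a_0 = -7: -7/1
a_1 = 3: -20/3
a_2 = 3: -67/10
a_3 = 1: -87/13
a_4 = 40: -3547/530
a_5 = 3: -10728/1603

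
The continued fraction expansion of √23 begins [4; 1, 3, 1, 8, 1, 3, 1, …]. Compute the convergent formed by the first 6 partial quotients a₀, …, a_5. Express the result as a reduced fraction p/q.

Start with 1.
8 + 1/(1/1) = 8 + 1/1 = 9/1
1 + 1/(9/1) = 1 + 1/9 = 10/9
3 + 1/(10/9) = 3 + 9/10 = 39/10
1 + 1/(39/10) = 1 + 10/39 = 49/39
4 + 1/(49/39) = 4 + 39/49 = 235/49

235/49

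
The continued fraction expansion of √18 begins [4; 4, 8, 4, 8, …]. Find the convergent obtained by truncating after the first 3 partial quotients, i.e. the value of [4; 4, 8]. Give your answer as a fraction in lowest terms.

140/33

Start with 8.
4 + 1/(8/1) = 4 + 1/8 = 33/8
4 + 1/(33/8) = 4 + 8/33 = 140/33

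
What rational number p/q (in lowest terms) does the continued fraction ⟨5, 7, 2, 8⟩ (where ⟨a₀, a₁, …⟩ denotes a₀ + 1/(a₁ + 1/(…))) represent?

Use the convergent recurrence hₖ = aₖ·hₖ₋₁ + hₖ₋₂ (and likewise for the denominators kₖ):
a_0 = 5: 5/1
a_1 = 7: 36/7
a_2 = 2: 77/15
a_3 = 8: 652/127

652/127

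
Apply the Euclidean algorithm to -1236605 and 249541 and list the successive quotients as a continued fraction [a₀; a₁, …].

⌊-1236605/249541⌋ = -5, remainder 11100
⌊249541/11100⌋ = 22, remainder 5341
⌊11100/5341⌋ = 2, remainder 418
⌊5341/418⌋ = 12, remainder 325
⌊418/325⌋ = 1, remainder 93
⌊325/93⌋ = 3, remainder 46
⌊93/46⌋ = 2, remainder 1
⌊46/1⌋ = 46, remainder 0

[-5; 22, 2, 12, 1, 3, 2, 46]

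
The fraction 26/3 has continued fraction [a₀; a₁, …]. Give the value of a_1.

1

26 ÷ 3 → quotient 8, remainder 2
3 ÷ 2 → quotient 1, remainder 1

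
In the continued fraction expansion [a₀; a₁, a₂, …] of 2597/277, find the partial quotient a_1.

2

Repeatedly divide and take the remainder:
2597 = 9·277 + 104, so a_0 = 9
277 = 2·104 + 69, so a_1 = 2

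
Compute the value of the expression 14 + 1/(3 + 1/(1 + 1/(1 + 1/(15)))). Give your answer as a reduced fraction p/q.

a_0 = 14: 14/1
a_1 = 3: 43/3
a_2 = 1: 57/4
a_3 = 1: 100/7
a_4 = 15: 1557/109

1557/109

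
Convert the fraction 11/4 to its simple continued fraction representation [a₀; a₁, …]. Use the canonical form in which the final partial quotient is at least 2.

[2; 1, 3]

Run the Euclidean algorithm, recording each quotient:
11 ÷ 4 → quotient 2, remainder 3
4 ÷ 3 → quotient 1, remainder 1
3 ÷ 1 → quotient 3, remainder 0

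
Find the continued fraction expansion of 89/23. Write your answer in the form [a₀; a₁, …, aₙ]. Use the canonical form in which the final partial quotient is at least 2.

89 ÷ 23 → quotient 3, remainder 20
23 ÷ 20 → quotient 1, remainder 3
20 ÷ 3 → quotient 6, remainder 2
3 ÷ 2 → quotient 1, remainder 1
2 ÷ 1 → quotient 2, remainder 0

[3; 1, 6, 1, 2]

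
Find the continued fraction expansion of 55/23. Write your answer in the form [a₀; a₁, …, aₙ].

55 ÷ 23 → quotient 2, remainder 9
23 ÷ 9 → quotient 2, remainder 5
9 ÷ 5 → quotient 1, remainder 4
5 ÷ 4 → quotient 1, remainder 1
4 ÷ 1 → quotient 4, remainder 0

[2; 2, 1, 1, 4]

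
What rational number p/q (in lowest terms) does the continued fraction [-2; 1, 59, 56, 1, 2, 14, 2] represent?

-307773/302729

Start with 2.
14 + 1/(2/1) = 14 + 1/2 = 29/2
2 + 1/(29/2) = 2 + 2/29 = 60/29
1 + 1/(60/29) = 1 + 29/60 = 89/60
56 + 1/(89/60) = 56 + 60/89 = 5044/89
59 + 1/(5044/89) = 59 + 89/5044 = 297685/5044
1 + 1/(297685/5044) = 1 + 5044/297685 = 302729/297685
-2 + 1/(302729/297685) = -2 + 297685/302729 = -307773/302729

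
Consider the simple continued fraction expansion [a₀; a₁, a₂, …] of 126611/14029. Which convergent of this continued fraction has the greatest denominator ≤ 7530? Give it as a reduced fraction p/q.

a_0 = 9: 9/1  (≤ bound)
a_1 = 40: 361/40  (≤ bound)
a_2 = 12: 4341/481  (≤ bound)
a_3 = 14: 61135/6774  (≤ bound)
a_4 = 2: 126611/14029  (> 7530, stop)

61135/6774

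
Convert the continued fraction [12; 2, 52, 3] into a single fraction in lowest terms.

a_0 = 12: 12/1
a_1 = 2: 25/2
a_2 = 52: 1312/105
a_3 = 3: 3961/317

3961/317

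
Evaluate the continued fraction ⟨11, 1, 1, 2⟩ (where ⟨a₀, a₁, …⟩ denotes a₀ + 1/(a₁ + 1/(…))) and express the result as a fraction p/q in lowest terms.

58/5

Start with 2.
1 + 1/(2/1) = 1 + 1/2 = 3/2
1 + 1/(3/2) = 1 + 2/3 = 5/3
11 + 1/(5/3) = 11 + 3/5 = 58/5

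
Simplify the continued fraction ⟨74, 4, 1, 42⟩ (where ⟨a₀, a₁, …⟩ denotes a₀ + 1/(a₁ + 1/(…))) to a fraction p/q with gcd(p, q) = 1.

15879/214

Compute successive convergents:
a_0 = 74: 74/1
a_1 = 4: 297/4
a_2 = 1: 371/5
a_3 = 42: 15879/214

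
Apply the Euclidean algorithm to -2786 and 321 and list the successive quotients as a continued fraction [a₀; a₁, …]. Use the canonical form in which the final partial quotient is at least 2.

[-9; 3, 8, 1, 1, 2, 2]

⌊-2786/321⌋ = -9, remainder 103
⌊321/103⌋ = 3, remainder 12
⌊103/12⌋ = 8, remainder 7
⌊12/7⌋ = 1, remainder 5
⌊7/5⌋ = 1, remainder 2
⌊5/2⌋ = 2, remainder 1
⌊2/1⌋ = 2, remainder 0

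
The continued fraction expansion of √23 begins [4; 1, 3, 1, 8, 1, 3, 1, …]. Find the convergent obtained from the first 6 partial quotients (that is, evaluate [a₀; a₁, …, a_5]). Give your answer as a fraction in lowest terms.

235/49

Work from the innermost term outward:
Start with 1.
8 + 1/(1/1) = 8 + 1/1 = 9/1
1 + 1/(9/1) = 1 + 1/9 = 10/9
3 + 1/(10/9) = 3 + 9/10 = 39/10
1 + 1/(39/10) = 1 + 10/39 = 49/39
4 + 1/(49/39) = 4 + 39/49 = 235/49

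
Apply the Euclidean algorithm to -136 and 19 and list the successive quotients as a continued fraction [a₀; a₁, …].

[-8; 1, 5, 3]

Apply division with remainder until the remainder is 0:
⌊-136/19⌋ = -8, remainder 16
⌊19/16⌋ = 1, remainder 3
⌊16/3⌋ = 5, remainder 1
⌊3/1⌋ = 3, remainder 0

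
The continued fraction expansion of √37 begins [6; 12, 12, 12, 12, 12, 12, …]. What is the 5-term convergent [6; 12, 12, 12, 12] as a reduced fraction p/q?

128766/21169

a_0 = 6: 6/1
a_1 = 12: 73/12
a_2 = 12: 882/145
a_3 = 12: 10657/1752
a_4 = 12: 128766/21169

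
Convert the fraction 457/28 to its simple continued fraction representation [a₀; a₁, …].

Repeatedly divide and take the remainder:
457 = 16·28 + 9, so a_0 = 16
28 = 3·9 + 1, so a_1 = 3
9 = 9·1 + 0, so a_2 = 9

[16; 3, 9]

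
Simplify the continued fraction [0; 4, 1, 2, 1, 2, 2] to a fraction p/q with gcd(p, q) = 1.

26/123

Collapse the nested fraction from the inside out:
Start with 2.
2 + 1/(2/1) = 2 + 1/2 = 5/2
1 + 1/(5/2) = 1 + 2/5 = 7/5
2 + 1/(7/5) = 2 + 5/7 = 19/7
1 + 1/(19/7) = 1 + 7/19 = 26/19
4 + 1/(26/19) = 4 + 19/26 = 123/26
0 + 1/(123/26) = 0 + 26/123 = 26/123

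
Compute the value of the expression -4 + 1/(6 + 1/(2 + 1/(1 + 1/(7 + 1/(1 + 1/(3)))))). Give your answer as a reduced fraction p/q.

Use the convergent recurrence hₖ = aₖ·hₖ₋₁ + hₖ₋₂ (and likewise for the denominators kₖ):
a_0 = -4: -4/1
a_1 = 6: -23/6
a_2 = 2: -50/13
a_3 = 1: -73/19
a_4 = 7: -561/146
a_5 = 1: -634/165
a_6 = 3: -2463/641

-2463/641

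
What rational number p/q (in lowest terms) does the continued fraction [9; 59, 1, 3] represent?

a_0 = 9: 9/1
a_1 = 59: 532/59
a_2 = 1: 541/60
a_3 = 3: 2155/239

2155/239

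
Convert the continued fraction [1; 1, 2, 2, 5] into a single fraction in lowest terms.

65/38

a_0 = 1: 1/1
a_1 = 1: 2/1
a_2 = 2: 5/3
a_3 = 2: 12/7
a_4 = 5: 65/38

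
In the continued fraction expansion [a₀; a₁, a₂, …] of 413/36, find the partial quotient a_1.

2

413 ÷ 36 → quotient 11, remainder 17
36 ÷ 17 → quotient 2, remainder 2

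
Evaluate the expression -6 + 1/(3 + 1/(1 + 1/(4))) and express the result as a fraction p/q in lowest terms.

Collapse the nested fraction from the inside out:
Start with 4.
1 + 1/(4/1) = 1 + 1/4 = 5/4
3 + 1/(5/4) = 3 + 4/5 = 19/5
-6 + 1/(19/5) = -6 + 5/19 = -109/19

-109/19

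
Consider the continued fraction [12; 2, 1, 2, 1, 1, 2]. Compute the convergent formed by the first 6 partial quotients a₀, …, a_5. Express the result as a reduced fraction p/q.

235/19

Work from the innermost term outward:
Start with 1.
1 + 1/(1/1) = 1 + 1/1 = 2/1
2 + 1/(2/1) = 2 + 1/2 = 5/2
1 + 1/(5/2) = 1 + 2/5 = 7/5
2 + 1/(7/5) = 2 + 5/7 = 19/7
12 + 1/(19/7) = 12 + 7/19 = 235/19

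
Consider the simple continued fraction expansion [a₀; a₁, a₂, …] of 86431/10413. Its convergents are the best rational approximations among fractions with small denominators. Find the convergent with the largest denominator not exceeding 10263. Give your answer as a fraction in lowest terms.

List convergents until the denominator exceeds the bound:
a_0 = 8: 8/1  (≤ bound)
a_1 = 3: 25/3  (≤ bound)
a_2 = 3: 83/10  (≤ bound)
a_3 = 33: 2764/333  (≤ bound)
a_4 = 3: 8375/1009  (≤ bound)
a_5 = 2: 19514/2351  (≤ bound)
a_6 = 4: 86431/10413  (> 10263, stop)

19514/2351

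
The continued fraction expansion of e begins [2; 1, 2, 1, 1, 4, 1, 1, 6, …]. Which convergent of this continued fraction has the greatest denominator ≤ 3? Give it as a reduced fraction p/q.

a_0 = 2: 2/1  (≤ bound)
a_1 = 1: 3/1  (≤ bound)
a_2 = 2: 8/3  (≤ bound)
a_3 = 1: 11/4  (> 3, stop)

8/3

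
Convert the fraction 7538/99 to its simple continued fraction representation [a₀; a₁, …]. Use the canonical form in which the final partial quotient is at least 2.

7538 = 76·99 + 14, so a_0 = 76
99 = 7·14 + 1, so a_1 = 7
14 = 14·1 + 0, so a_2 = 14

[76; 7, 14]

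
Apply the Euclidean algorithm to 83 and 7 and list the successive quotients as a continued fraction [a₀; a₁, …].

[11; 1, 6]

Run the Euclidean algorithm, recording each quotient:
83 = 11·7 + 6, so a_0 = 11
7 = 1·6 + 1, so a_1 = 1
6 = 6·1 + 0, so a_2 = 6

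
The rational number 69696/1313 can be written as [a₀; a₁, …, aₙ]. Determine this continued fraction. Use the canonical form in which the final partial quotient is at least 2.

⌊69696/1313⌋ = 53, remainder 107
⌊1313/107⌋ = 12, remainder 29
⌊107/29⌋ = 3, remainder 20
⌊29/20⌋ = 1, remainder 9
⌊20/9⌋ = 2, remainder 2
⌊9/2⌋ = 4, remainder 1
⌊2/1⌋ = 2, remainder 0

[53; 12, 3, 1, 2, 4, 2]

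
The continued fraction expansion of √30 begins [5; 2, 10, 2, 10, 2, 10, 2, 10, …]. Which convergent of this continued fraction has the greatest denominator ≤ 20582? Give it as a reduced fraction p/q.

55435/10121

a_0 = 5: 5/1  (≤ bound)
a_1 = 2: 11/2  (≤ bound)
a_2 = 10: 115/21  (≤ bound)
a_3 = 2: 241/44  (≤ bound)
a_4 = 10: 2525/461  (≤ bound)
a_5 = 2: 5291/966  (≤ bound)
a_6 = 10: 55435/10121  (≤ bound)
a_7 = 2: 116161/21208  (> 20582, stop)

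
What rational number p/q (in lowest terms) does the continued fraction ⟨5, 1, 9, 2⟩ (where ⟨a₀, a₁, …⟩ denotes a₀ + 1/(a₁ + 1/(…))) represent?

Starting at the tail and folding back:
Start with 2.
9 + 1/(2/1) = 9 + 1/2 = 19/2
1 + 1/(19/2) = 1 + 2/19 = 21/19
5 + 1/(21/19) = 5 + 19/21 = 124/21

124/21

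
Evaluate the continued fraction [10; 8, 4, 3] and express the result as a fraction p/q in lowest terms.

1083/107

a_0 = 10: 10/1
a_1 = 8: 81/8
a_2 = 4: 334/33
a_3 = 3: 1083/107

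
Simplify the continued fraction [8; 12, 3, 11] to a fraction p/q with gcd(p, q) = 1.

3386/419

a_0 = 8: 8/1
a_1 = 12: 97/12
a_2 = 3: 299/37
a_3 = 11: 3386/419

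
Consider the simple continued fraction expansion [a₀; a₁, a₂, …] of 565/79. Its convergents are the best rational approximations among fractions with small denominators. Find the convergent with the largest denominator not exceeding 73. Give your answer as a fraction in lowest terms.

a_0 = 7: 7/1  (≤ bound)
a_1 = 6: 43/6  (≤ bound)
a_2 = 1: 50/7  (≤ bound)
a_3 = 1: 93/13  (≤ bound)
a_4 = 2: 236/33  (≤ bound)
a_5 = 2: 565/79  (> 73, stop)

236/33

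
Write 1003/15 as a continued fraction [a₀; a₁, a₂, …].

[66; 1, 6, 2]

Run the Euclidean algorithm, recording each quotient:
1003 ÷ 15 → quotient 66, remainder 13
15 ÷ 13 → quotient 1, remainder 2
13 ÷ 2 → quotient 6, remainder 1
2 ÷ 1 → quotient 2, remainder 0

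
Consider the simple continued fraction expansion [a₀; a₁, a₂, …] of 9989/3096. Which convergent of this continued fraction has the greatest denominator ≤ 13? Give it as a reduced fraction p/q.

29/9

a_0 = 3: 3/1  (≤ bound)
a_1 = 4: 13/4  (≤ bound)
a_2 = 2: 29/9  (≤ bound)
a_3 = 2: 71/22  (> 13, stop)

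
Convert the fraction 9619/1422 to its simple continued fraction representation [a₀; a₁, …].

Repeatedly divide and take the remainder:
9619 ÷ 1422 → quotient 6, remainder 1087
1422 ÷ 1087 → quotient 1, remainder 335
1087 ÷ 335 → quotient 3, remainder 82
335 ÷ 82 → quotient 4, remainder 7
82 ÷ 7 → quotient 11, remainder 5
7 ÷ 5 → quotient 1, remainder 2
5 ÷ 2 → quotient 2, remainder 1
2 ÷ 1 → quotient 2, remainder 0

[6; 1, 3, 4, 11, 1, 2, 2]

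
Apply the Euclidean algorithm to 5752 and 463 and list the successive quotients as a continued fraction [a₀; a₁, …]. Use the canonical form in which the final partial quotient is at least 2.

[12; 2, 2, 1, 3, 5, 1, 2]

Apply division with remainder until the remainder is 0:
5752 = 12·463 + 196, so a_0 = 12
463 = 2·196 + 71, so a_1 = 2
196 = 2·71 + 54, so a_2 = 2
71 = 1·54 + 17, so a_3 = 1
54 = 3·17 + 3, so a_4 = 3
17 = 5·3 + 2, so a_5 = 5
3 = 1·2 + 1, so a_6 = 1
2 = 2·1 + 0, so a_7 = 2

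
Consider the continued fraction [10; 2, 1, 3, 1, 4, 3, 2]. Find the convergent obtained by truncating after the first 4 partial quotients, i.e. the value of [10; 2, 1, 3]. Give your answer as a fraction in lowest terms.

Start with 3.
1 + 1/(3/1) = 1 + 1/3 = 4/3
2 + 1/(4/3) = 2 + 3/4 = 11/4
10 + 1/(11/4) = 10 + 4/11 = 114/11

114/11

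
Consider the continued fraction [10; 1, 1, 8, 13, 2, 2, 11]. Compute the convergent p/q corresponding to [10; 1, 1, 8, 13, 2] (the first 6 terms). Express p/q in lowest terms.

Start with 2.
13 + 1/(2/1) = 13 + 1/2 = 27/2
8 + 1/(27/2) = 8 + 2/27 = 218/27
1 + 1/(218/27) = 1 + 27/218 = 245/218
1 + 1/(245/218) = 1 + 218/245 = 463/245
10 + 1/(463/245) = 10 + 245/463 = 4875/463

4875/463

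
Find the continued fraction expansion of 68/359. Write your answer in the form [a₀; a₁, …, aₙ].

[0; 5, 3, 1, 1, 2, 1, 2]

68 ÷ 359 → quotient 0, remainder 68
359 ÷ 68 → quotient 5, remainder 19
68 ÷ 19 → quotient 3, remainder 11
19 ÷ 11 → quotient 1, remainder 8
11 ÷ 8 → quotient 1, remainder 3
8 ÷ 3 → quotient 2, remainder 2
3 ÷ 2 → quotient 1, remainder 1
2 ÷ 1 → quotient 2, remainder 0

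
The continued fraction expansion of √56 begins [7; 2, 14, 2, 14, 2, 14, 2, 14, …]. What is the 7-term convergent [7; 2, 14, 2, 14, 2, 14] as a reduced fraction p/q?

194873/26041

Use the convergent recurrence hₖ = aₖ·hₖ₋₁ + hₖ₋₂ (and likewise for the denominators kₖ):
a_0 = 7: 7/1
a_1 = 2: 15/2
a_2 = 14: 217/29
a_3 = 2: 449/60
a_4 = 14: 6503/869
a_5 = 2: 13455/1798
a_6 = 14: 194873/26041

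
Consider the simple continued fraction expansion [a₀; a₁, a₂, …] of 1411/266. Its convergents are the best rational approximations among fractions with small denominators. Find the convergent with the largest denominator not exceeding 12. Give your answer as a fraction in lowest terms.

53/10

a_0 = 5: 5/1  (≤ bound)
a_1 = 3: 16/3  (≤ bound)
a_2 = 3: 53/10  (≤ bound)
a_3 = 1: 69/13  (> 12, stop)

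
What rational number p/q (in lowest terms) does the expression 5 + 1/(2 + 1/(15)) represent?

170/31

Work from the innermost term outward:
Start with 15.
2 + 1/(15/1) = 2 + 1/15 = 31/15
5 + 1/(31/15) = 5 + 15/31 = 170/31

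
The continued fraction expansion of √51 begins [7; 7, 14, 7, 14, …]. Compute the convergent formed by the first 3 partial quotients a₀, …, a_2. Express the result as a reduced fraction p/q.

Start with 14.
7 + 1/(14/1) = 7 + 1/14 = 99/14
7 + 1/(99/14) = 7 + 14/99 = 707/99

707/99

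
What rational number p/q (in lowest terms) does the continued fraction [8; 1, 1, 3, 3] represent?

Build up convergents one term at a time:
a_0 = 8: 8/1
a_1 = 1: 9/1
a_2 = 1: 17/2
a_3 = 3: 60/7
a_4 = 3: 197/23

197/23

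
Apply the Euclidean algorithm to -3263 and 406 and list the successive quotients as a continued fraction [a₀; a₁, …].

[-9; 1, 26, 15]

-3263 ÷ 406 → quotient -9, remainder 391
406 ÷ 391 → quotient 1, remainder 15
391 ÷ 15 → quotient 26, remainder 1
15 ÷ 1 → quotient 15, remainder 0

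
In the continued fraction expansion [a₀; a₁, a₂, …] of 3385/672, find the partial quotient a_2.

⌊3385/672⌋ = 5, remainder 25
⌊672/25⌋ = 26, remainder 22
⌊25/22⌋ = 1, remainder 3

1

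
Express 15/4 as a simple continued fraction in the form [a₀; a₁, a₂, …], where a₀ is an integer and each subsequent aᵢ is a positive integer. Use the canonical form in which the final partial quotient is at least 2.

Run the Euclidean algorithm, recording each quotient:
15 = 3·4 + 3, so a_0 = 3
4 = 1·3 + 1, so a_1 = 1
3 = 3·1 + 0, so a_2 = 3

[3; 1, 3]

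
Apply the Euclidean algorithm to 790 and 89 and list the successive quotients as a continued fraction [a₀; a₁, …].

790 = 8·89 + 78, so a_0 = 8
89 = 1·78 + 11, so a_1 = 1
78 = 7·11 + 1, so a_2 = 7
11 = 11·1 + 0, so a_3 = 11

[8; 1, 7, 11]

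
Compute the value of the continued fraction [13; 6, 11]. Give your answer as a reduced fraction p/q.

882/67

Compute successive convergents:
a_0 = 13: 13/1
a_1 = 6: 79/6
a_2 = 11: 882/67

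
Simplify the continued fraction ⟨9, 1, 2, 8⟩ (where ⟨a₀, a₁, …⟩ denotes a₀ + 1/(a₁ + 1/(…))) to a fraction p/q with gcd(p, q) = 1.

Start with 8.
2 + 1/(8/1) = 2 + 1/8 = 17/8
1 + 1/(17/8) = 1 + 8/17 = 25/17
9 + 1/(25/17) = 9 + 17/25 = 242/25

242/25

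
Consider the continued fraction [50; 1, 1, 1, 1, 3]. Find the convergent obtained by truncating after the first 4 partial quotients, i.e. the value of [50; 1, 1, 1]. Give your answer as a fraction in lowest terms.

152/3

Build up convergents one term at a time:
a_0 = 50: 50/1
a_1 = 1: 51/1
a_2 = 1: 101/2
a_3 = 1: 152/3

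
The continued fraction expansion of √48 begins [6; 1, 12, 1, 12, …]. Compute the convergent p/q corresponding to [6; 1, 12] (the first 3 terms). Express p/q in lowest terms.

90/13

Compute successive convergents:
a_0 = 6: 6/1
a_1 = 1: 7/1
a_2 = 12: 90/13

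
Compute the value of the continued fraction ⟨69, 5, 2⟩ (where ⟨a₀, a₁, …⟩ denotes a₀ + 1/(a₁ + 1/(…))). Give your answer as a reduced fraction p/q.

761/11

a_0 = 69: 69/1
a_1 = 5: 346/5
a_2 = 2: 761/11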